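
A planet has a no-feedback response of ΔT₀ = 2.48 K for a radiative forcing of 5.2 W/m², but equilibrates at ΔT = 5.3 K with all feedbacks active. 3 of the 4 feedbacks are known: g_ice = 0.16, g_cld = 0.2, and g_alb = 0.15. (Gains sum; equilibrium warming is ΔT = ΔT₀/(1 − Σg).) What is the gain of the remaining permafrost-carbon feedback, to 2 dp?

Amplification A = ΔT/ΔT₀ = 5.3/2.48 = 2.137.
Total gain g = 1 − 1/A = 1 − 1/2.137 = 0.5321.
Known gains sum to 0.16 + 0.2 + 0.15 = 0.51.
g_pf = 0.5321 − 0.51 = 0.02.

0.02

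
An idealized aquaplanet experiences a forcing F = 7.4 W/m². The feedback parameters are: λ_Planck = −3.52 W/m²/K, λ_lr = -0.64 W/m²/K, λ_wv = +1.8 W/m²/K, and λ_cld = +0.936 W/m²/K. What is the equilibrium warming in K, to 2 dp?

Net feedback parameter λ = (−3.52) + (-0.64) + (+1.8) + (+0.936) = -1.424 W/m²/K.
ΔT = −F/λ = −7.4/(-1.424) = 5.20 K.

5.20 K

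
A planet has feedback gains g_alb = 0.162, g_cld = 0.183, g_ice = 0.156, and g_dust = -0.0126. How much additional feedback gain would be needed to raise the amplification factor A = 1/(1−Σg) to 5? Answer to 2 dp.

0.31

Current total gain = 0.4884.
Target gain for A = 5: g* = 1 − 1/5 = 0.8.
Additional gain needed = 0.8 − 0.4884 = 0.31.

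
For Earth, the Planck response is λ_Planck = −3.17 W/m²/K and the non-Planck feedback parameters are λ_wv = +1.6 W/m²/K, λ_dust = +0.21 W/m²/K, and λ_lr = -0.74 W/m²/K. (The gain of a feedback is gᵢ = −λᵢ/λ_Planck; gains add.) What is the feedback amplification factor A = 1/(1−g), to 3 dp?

1.510

Convert to gains: g_wv = 1.6/3.17 = 0.5047; g_dust = 0.21/3.17 = 0.06625; g_lr = -0.74/3.17 = -0.2334.
Total gain g = 0.33755.
A = 1/(1 − 0.33755) = 1.510.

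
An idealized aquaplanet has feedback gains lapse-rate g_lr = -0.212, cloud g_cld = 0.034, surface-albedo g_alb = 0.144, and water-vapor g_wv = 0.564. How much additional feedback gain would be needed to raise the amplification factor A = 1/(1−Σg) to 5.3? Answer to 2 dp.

0.28

Current total gain = 0.53.
Target gain for A = 5.3: g* = 1 − 1/5.3 = 0.8113.
Additional gain needed = 0.8113 − 0.53 = 0.28.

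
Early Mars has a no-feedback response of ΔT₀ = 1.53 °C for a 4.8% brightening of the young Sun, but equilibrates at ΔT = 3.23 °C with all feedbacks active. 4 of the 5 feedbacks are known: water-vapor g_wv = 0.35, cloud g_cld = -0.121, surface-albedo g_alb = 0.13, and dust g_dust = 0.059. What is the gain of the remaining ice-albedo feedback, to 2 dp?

Amplification A = ΔT/ΔT₀ = 3.23/1.53 = 2.111.
Total gain g = 1 − 1/A = 1 − 1/2.111 = 0.5263.
Known gains sum to 0.35 − 0.121 + 0.13 + 0.059 = 0.418.
g_ice = 0.5263 − 0.418 = 0.11.

0.11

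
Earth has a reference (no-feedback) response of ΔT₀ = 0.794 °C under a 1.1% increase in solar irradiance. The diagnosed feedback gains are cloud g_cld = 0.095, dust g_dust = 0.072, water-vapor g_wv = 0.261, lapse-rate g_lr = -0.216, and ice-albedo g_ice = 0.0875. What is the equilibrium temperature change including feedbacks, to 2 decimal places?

1.13 °C

Total gain g = 0.095 + 0.072 + 0.261 − 0.216 + 0.0875 = 0.2995.
Amplification A = 1/(1 − 0.2995) = 1.428.
ΔT = 0.794 × 1.428 = 1.13 °C.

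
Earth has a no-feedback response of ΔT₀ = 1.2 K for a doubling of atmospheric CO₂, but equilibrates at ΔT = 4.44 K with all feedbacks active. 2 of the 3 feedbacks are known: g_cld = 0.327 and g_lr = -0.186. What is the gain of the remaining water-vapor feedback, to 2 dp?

Amplification A = ΔT/ΔT₀ = 4.44/1.2 = 3.7.
Total gain g = 1 − 1/A = 1 − 1/3.7 = 0.7297.
Known gains sum to 0.327 − 0.186 = 0.141.
g_wv = 0.7297 − 0.141 = 0.59.

0.59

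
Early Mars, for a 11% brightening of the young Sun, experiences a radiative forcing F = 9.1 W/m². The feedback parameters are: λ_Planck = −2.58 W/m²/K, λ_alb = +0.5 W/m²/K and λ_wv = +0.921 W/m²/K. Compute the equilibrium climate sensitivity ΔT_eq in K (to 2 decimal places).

7.85 K

Net feedback parameter λ = (−2.58) + (+0.5) + (+0.921) = -1.159 W/m²/K.
ΔT = −F/λ = −9.1/(-1.159) = 7.85 K.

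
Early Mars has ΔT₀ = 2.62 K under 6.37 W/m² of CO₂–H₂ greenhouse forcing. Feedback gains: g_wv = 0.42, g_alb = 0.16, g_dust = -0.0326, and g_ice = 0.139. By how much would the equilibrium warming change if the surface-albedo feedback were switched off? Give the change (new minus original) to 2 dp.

-2.82 K

Original: g = 0.6864, ΔT = 2.62/(1−0.6864) = 8.3546 K.
Without surface-albedo: g' = 0.5264, ΔT' = 2.62/(1−0.5264) = 5.5321 K.
Change = 5.5321 − 8.3546 = -2.82 K.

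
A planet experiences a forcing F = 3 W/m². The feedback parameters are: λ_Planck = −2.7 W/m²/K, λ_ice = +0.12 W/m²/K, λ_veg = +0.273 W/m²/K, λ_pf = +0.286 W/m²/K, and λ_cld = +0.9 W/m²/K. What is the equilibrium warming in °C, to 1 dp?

2.7 °C

Net feedback parameter λ = (−2.7) + (+0.12) + (+0.273) + (+0.286) + (+0.9) = -1.121 W/m²/K.
ΔT = −F/λ = −3/(-1.121) = 2.7 °C.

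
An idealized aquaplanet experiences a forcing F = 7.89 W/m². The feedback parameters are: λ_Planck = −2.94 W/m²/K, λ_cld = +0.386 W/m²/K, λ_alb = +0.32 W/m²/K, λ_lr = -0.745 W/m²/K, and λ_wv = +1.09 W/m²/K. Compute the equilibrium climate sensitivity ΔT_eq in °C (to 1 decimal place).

Net feedback parameter λ = (−2.94) + (+0.386) + (+0.32) + (-0.745) + (+1.09) = -1.889 W/m²/K.
ΔT = −F/λ = −7.89/(-1.889) = 4.2 °C.

4.2 °C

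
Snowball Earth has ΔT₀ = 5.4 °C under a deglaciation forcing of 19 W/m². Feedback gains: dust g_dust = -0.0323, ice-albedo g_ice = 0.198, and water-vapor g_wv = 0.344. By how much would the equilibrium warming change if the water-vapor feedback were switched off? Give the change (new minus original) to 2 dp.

-4.54 °C

Original: g = 0.5097, ΔT = 5.4/(1−0.5097) = 11.0137 °C.
Without water-vapor: g' = 0.1657, ΔT' = 5.4/(1−0.1657) = 6.4725 °C.
Change = 6.4725 − 11.0137 = -4.54 °C.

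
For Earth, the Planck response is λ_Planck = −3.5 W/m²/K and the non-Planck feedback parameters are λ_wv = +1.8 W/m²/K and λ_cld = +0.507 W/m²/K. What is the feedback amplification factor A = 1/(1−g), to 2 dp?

Convert to gains: g_wv = 1.8/3.5 = 0.5143; g_cld = 0.507/3.5 = 0.1449.
Total gain g = 0.6592.
A = 1/(1 − 0.6592) = 2.93.

2.93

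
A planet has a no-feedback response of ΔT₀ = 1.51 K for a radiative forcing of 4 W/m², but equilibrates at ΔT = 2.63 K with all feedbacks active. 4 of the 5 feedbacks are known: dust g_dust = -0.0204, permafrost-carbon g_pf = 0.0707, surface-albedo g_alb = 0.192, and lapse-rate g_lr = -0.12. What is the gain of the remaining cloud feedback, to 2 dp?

Amplification A = ΔT/ΔT₀ = 2.63/1.51 = 1.742.
Total gain g = 1 − 1/A = 1 − 1/1.742 = 0.4259.
Known gains sum to -0.0204 + 0.0707 + 0.192 − 0.12 = 0.1223.
g_cld = 0.4259 − 0.1223 = 0.30.

0.30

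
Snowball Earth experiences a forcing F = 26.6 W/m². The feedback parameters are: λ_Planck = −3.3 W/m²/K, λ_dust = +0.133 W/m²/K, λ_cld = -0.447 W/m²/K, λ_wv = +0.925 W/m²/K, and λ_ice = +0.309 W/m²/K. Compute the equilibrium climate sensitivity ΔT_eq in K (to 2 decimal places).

Net feedback parameter λ = (−3.3) + (+0.133) + (-0.447) + (+0.925) + (+0.309) = -2.38 W/m²/K.
ΔT = −F/λ = −26.6/(-2.38) = 11.18 K.

11.18 K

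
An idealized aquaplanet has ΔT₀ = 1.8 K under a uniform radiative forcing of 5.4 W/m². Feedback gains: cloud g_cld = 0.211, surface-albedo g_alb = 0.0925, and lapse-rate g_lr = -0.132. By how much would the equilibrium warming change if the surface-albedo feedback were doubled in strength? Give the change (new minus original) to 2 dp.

Original: g = 0.1715, ΔT = 1.8/(1−0.1715) = 2.1726 K.
With doubled surface-albedo: g' = 0.264, ΔT' = 1.8/(1−0.264) = 2.4457 K.
Change = 2.4457 − 2.1726 = 0.27 K.

0.27 K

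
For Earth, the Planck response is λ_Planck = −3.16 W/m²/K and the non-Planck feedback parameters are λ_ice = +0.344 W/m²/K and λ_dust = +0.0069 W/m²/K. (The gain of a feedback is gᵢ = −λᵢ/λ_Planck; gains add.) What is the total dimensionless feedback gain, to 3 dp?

Convert to gains: g_ice = 0.344/3.16 = 0.1089; g_dust = 0.0069/3.16 = 0.002184.
Total gain g = 0.111084.

0.111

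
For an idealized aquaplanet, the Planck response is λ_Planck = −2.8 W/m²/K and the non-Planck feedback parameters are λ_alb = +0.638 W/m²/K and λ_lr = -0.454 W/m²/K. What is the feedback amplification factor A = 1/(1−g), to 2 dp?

1.07

Convert to gains: g_alb = 0.638/2.8 = 0.2279; g_lr = -0.454/2.8 = -0.1621.
Total gain g = 0.0658.
A = 1/(1 − 0.0658) = 1.07.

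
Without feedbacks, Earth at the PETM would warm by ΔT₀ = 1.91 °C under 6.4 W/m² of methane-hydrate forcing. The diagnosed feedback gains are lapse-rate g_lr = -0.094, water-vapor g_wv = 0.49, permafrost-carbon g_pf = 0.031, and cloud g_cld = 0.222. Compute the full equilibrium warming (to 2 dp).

5.44 °C

Total gain g = -0.094 + 0.49 + 0.031 + 0.222 = 0.649.
Amplification A = 1/(1 − 0.649) = 2.849.
ΔT = 1.91 × 2.849 = 5.44 °C.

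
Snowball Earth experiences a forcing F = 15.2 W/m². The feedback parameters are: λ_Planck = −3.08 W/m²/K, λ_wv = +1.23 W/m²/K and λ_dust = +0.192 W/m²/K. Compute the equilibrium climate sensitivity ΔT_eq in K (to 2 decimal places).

Net feedback parameter λ = (−3.08) + (+1.23) + (+0.192) = -1.658 W/m²/K.
ΔT = −F/λ = −15.2/(-1.658) = 9.17 K.

9.17 K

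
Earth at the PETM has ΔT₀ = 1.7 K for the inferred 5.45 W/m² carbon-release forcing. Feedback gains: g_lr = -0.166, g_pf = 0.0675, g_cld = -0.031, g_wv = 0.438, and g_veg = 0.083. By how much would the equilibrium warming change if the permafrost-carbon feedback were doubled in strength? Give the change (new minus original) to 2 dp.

0.35 K

Original: g = 0.3915, ΔT = 1.7/(1−0.3915) = 2.7938 K.
With doubled permafrost-carbon: g' = 0.459, ΔT' = 1.7/(1−0.459) = 3.1423 K.
Change = 3.1423 − 2.7938 = 0.35 K.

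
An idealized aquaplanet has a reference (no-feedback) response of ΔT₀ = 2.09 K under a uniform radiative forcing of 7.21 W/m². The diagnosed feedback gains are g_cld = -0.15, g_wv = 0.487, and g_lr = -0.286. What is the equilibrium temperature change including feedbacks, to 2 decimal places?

Total gain g = -0.15 + 0.487 − 0.286 = 0.051.
Amplification A = 1/(1 − 0.051) = 1.054.
ΔT = 2.09 × 1.054 = 2.20 K.

2.20 K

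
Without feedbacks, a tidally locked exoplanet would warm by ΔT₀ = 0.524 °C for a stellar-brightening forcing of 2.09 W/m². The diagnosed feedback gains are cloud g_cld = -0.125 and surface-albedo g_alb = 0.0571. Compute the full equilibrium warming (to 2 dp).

Total gain g = -0.125 + 0.0571 = -0.0679.
Amplification A = 1/(1 + 0.0679) = 0.9364.
ΔT = 0.524 × 0.9364 = 0.49 °C.

0.49 °C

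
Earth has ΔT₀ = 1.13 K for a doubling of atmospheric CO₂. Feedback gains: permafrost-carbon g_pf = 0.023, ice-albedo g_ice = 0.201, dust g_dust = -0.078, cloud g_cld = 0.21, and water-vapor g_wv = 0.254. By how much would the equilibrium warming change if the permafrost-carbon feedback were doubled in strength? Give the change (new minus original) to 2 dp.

0.18 K

Original: g = 0.61, ΔT = 1.13/(1−0.61) = 2.8974 K.
With doubled permafrost-carbon: g' = 0.633, ΔT' = 1.13/(1−0.633) = 3.0790 K.
Change = 3.0790 − 2.8974 = 0.18 K.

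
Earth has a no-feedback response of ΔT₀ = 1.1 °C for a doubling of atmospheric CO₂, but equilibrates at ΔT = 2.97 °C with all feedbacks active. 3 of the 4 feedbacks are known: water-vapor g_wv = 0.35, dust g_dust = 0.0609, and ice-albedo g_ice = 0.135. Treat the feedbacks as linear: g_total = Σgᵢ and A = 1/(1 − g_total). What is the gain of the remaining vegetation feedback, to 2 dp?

Amplification A = ΔT/ΔT₀ = 2.97/1.1 = 2.7.
Total gain g = 1 − 1/A = 1 − 1/2.7 = 0.6296.
Known gains sum to 0.35 + 0.0609 + 0.135 = 0.5459.
g_veg = 0.6296 − 0.5459 = 0.08.

0.08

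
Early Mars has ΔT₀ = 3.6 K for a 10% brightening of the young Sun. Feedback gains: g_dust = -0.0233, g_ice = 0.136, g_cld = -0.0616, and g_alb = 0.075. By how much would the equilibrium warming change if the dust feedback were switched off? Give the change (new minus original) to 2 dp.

0.11 K

Original: g = 0.1261, ΔT = 3.6/(1−0.1261) = 4.1195 K.
Without dust: g' = 0.1494, ΔT' = 3.6/(1−0.1494) = 4.2323 K.
Change = 4.2323 − 4.1195 = 0.11 K.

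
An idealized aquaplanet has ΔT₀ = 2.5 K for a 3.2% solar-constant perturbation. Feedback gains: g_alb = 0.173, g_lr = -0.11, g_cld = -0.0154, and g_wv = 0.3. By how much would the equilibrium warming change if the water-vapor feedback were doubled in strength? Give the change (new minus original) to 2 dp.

Original: g = 0.3476, ΔT = 2.5/(1−0.3476) = 3.8320 K.
With doubled water-vapor: g' = 0.6476, ΔT' = 2.5/(1−0.6476) = 7.0942 K.
Change = 7.0942 − 3.8320 = 3.26 K.

3.26 K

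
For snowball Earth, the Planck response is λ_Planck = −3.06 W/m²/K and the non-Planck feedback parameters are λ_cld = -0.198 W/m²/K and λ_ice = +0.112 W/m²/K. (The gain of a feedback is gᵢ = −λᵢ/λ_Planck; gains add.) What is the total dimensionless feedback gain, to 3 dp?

Convert to gains: g_cld = -0.198/3.06 = -0.06471; g_ice = 0.112/3.06 = 0.0366.
Total gain g = -0.02811.

-0.028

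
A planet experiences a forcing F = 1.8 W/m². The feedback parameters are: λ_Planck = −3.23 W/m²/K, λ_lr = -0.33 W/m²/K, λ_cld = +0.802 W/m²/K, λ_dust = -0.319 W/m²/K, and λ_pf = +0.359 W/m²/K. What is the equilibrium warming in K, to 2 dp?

Net feedback parameter λ = (−3.23) + (-0.33) + (+0.802) + (-0.319) + (+0.359) = -2.718 W/m²/K.
ΔT = −F/λ = −1.8/(-2.718) = 0.66 K.

0.66 K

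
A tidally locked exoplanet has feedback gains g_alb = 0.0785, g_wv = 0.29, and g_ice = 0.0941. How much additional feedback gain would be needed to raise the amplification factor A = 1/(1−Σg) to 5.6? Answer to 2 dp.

0.36

Current total gain = 0.4626.
Target gain for A = 5.6: g* = 1 − 1/5.6 = 0.8214.
Additional gain needed = 0.8214 − 0.4626 = 0.36.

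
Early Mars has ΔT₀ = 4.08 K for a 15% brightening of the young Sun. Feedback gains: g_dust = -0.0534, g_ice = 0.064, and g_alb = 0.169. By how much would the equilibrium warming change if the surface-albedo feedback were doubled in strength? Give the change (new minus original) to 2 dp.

1.29 K

Original: g = 0.1796, ΔT = 4.08/(1−0.1796) = 4.9732 K.
With doubled surface-albedo: g' = 0.3486, ΔT' = 4.08/(1−0.3486) = 6.2634 K.
Change = 6.2634 − 4.9732 = 1.29 K.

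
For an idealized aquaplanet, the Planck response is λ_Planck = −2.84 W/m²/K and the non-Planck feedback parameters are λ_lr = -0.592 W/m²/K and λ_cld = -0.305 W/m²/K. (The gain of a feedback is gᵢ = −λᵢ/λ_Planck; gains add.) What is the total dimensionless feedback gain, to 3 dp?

Convert to gains: g_lr = -0.592/2.84 = -0.2085; g_cld = -0.305/2.84 = -0.1074.
Total gain g = -0.3159.

-0.316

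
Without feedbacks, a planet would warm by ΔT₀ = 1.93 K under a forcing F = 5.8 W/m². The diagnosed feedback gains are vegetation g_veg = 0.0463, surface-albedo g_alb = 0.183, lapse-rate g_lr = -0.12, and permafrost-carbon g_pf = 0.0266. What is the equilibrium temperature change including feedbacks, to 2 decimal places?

2.23 K

Total gain g = 0.0463 + 0.183 − 0.12 + 0.0266 = 0.1359.
Amplification A = 1/(1 − 0.1359) = 1.157.
ΔT = 1.93 × 1.157 = 2.23 K.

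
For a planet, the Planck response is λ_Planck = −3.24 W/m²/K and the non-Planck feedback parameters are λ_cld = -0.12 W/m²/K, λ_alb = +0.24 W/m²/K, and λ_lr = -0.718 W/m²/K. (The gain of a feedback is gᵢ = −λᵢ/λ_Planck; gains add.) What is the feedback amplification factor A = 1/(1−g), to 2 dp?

Convert to gains: g_cld = -0.12/3.24 = -0.03704; g_alb = 0.24/3.24 = 0.07407; g_lr = -0.718/3.24 = -0.2216.
Total gain g = -0.18457.
A = 1/(1 + 0.18457) = 0.84.

0.84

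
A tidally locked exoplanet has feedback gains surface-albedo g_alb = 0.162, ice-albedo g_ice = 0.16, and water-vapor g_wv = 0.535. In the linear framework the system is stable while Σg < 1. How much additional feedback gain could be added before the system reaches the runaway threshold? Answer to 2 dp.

Current total gain = 0.162 + 0.16 + 0.535 = 0.857.
Margin to runaway = 1 − 0.857 = 0.14.

0.14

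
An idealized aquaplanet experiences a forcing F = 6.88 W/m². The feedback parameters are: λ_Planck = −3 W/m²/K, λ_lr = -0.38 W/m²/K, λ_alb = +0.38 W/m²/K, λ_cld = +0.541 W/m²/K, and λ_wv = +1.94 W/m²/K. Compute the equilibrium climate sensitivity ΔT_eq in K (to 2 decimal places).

Net feedback parameter λ = (−3) + (-0.38) + (+0.38) + (+0.541) + (+1.94) = -0.519 W/m²/K.
ΔT = −F/λ = −6.88/(-0.519) = 13.26 K.

13.26 K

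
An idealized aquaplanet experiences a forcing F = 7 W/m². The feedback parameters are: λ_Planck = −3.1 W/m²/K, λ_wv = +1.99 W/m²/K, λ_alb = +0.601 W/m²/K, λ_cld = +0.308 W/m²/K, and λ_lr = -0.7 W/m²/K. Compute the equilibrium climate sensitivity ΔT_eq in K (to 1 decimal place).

7.8 K

Net feedback parameter λ = (−3.1) + (+1.99) + (+0.601) + (+0.308) + (-0.7) = -0.901 W/m²/K.
ΔT = −F/λ = −7/(-0.901) = 7.8 K.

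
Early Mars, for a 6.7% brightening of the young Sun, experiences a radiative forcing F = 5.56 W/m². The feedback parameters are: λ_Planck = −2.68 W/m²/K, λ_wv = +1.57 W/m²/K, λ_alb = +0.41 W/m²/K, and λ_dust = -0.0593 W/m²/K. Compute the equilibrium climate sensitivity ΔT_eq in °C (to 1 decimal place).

7.3 °C

Net feedback parameter λ = (−2.68) + (+1.57) + (+0.41) + (-0.0593) = -0.7593 W/m²/K.
ΔT = −F/λ = −5.56/(-0.7593) = 7.3 °C.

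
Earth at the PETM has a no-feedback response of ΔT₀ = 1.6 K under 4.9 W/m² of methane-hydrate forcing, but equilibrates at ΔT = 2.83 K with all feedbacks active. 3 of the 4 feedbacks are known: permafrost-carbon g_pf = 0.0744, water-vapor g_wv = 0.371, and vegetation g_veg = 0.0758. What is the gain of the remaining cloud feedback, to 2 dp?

-0.09

Amplification A = ΔT/ΔT₀ = 2.83/1.6 = 1.769.
Total gain g = 1 − 1/A = 1 − 1/1.769 = 0.4347.
Known gains sum to 0.0744 + 0.371 + 0.0758 = 0.5212.
g_cld = 0.4347 − 0.5212 = -0.09.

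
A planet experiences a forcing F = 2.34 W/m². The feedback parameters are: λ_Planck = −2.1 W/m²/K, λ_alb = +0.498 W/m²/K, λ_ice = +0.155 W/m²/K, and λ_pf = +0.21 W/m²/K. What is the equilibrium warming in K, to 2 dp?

1.89 K

Net feedback parameter λ = (−2.1) + (+0.498) + (+0.155) + (+0.21) = -1.237 W/m²/K.
ΔT = −F/λ = −2.34/(-1.237) = 1.89 K.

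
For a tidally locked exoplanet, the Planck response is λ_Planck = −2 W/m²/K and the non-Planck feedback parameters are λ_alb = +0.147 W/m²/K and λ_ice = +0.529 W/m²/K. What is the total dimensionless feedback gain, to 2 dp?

0.34

Convert to gains: g_alb = 0.147/2 = 0.0735; g_ice = 0.529/2 = 0.2645.
Total gain g = 0.338.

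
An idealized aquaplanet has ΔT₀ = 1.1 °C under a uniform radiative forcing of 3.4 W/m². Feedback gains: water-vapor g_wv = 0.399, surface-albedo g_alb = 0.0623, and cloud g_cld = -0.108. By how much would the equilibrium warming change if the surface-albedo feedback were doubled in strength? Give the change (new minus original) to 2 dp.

0.18 °C

Original: g = 0.3533, ΔT = 1.1/(1−0.3533) = 1.7009 °C.
With doubled surface-albedo: g' = 0.4156, ΔT' = 1.1/(1−0.4156) = 1.8823 °C.
Change = 1.8823 − 1.7009 = 0.18 °C.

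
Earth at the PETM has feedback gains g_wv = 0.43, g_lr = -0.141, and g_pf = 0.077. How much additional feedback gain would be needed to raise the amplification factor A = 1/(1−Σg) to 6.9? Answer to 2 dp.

Current total gain = 0.366.
Target gain for A = 6.9: g* = 1 − 1/6.9 = 0.8551.
Additional gain needed = 0.8551 − 0.366 = 0.49.

0.49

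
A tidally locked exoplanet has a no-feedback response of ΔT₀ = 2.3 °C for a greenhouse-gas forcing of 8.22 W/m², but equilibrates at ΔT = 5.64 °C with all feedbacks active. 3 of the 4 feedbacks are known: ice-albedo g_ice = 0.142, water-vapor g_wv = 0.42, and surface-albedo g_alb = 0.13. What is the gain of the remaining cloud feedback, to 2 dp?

Amplification A = ΔT/ΔT₀ = 5.64/2.3 = 2.452.
Total gain g = 1 − 1/A = 1 − 1/2.452 = 0.5922.
Known gains sum to 0.142 + 0.42 + 0.13 = 0.692.
g_cld = 0.5922 − 0.692 = -0.10.

-0.10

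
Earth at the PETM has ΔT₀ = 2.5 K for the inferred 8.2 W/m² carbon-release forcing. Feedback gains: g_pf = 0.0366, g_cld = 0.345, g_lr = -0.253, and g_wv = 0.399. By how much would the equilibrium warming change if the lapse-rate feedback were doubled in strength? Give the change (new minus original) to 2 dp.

Original: g = 0.5276, ΔT = 2.5/(1−0.5276) = 5.2921 K.
With doubled lapse-rate: g' = 0.2746, ΔT' = 2.5/(1−0.2746) = 3.4464 K.
Change = 3.4464 − 5.2921 = -1.85 K.

-1.85 K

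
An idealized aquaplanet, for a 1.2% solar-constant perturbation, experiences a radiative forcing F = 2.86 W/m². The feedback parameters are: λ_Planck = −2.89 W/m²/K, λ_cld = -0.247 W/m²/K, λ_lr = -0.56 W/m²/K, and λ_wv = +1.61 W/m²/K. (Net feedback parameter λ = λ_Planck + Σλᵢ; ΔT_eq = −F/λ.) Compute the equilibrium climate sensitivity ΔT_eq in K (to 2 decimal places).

1.37 K

Net feedback parameter λ = (−2.89) + (-0.247) + (-0.56) + (+1.61) = -2.087 W/m²/K.
ΔT = −F/λ = −2.86/(-2.087) = 1.37 K.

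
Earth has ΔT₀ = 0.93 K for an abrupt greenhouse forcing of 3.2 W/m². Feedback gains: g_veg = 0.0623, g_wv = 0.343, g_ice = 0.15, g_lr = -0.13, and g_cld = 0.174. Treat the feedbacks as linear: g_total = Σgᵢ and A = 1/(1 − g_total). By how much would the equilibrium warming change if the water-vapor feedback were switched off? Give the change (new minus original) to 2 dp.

Original: g = 0.5993, ΔT = 0.93/(1−0.5993) = 2.3209 K.
Without water-vapor: g' = 0.2563, ΔT' = 0.93/(1−0.2563) = 1.2505 K.
Change = 1.2505 − 2.3209 = -1.07 K.

-1.07 K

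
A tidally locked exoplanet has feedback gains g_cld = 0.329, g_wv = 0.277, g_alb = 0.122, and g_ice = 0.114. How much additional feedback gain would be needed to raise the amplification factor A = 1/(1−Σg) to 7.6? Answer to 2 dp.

0.03

Current total gain = 0.842.
Target gain for A = 7.6: g* = 1 − 1/7.6 = 0.8684.
Additional gain needed = 0.8684 − 0.842 = 0.03.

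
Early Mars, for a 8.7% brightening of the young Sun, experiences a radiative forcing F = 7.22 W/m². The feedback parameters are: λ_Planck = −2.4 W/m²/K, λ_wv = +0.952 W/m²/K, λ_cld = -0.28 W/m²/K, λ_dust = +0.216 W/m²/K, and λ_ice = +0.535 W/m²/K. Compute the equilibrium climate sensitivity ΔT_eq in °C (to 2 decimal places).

Net feedback parameter λ = (−2.4) + (+0.952) + (-0.28) + (+0.216) + (+0.535) = -0.977 W/m²/K.
ΔT = −F/λ = −7.22/(-0.977) = 7.39 °C.

7.39 °C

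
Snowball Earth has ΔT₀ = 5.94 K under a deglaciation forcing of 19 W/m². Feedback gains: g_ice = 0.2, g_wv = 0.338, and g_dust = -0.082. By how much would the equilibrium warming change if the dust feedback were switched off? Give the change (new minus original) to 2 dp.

Original: g = 0.456, ΔT = 5.94/(1−0.456) = 10.9191 K.
Without dust: g' = 0.538, ΔT' = 5.94/(1−0.538) = 12.8571 K.
Change = 12.8571 − 10.9191 = 1.94 K.

1.94 K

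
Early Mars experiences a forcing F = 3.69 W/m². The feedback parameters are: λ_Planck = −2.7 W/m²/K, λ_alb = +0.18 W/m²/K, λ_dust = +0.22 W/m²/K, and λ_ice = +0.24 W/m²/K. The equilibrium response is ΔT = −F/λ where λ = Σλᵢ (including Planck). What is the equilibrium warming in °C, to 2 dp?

Net feedback parameter λ = (−2.7) + (+0.18) + (+0.22) + (+0.24) = -2.06 W/m²/K.
ΔT = −F/λ = −3.69/(-2.06) = 1.79 °C.

1.79 °C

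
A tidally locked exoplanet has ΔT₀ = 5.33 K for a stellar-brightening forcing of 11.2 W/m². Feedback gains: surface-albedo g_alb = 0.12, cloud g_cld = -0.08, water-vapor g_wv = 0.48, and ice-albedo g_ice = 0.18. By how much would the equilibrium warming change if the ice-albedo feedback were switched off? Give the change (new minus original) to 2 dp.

-6.66 K

Original: g = 0.7, ΔT = 5.33/(1−0.7) = 17.7667 K.
Without ice-albedo: g' = 0.52, ΔT' = 5.33/(1−0.52) = 11.1042 K.
Change = 11.1042 − 17.7667 = -6.66 K.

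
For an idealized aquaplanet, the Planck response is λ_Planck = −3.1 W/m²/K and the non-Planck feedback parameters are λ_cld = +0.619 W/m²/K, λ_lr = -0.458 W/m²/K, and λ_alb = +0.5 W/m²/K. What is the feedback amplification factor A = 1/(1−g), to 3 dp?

Convert to gains: g_cld = 0.619/3.1 = 0.1997; g_lr = -0.458/3.1 = -0.1477; g_alb = 0.5/3.1 = 0.1613.
Total gain g = 0.2133.
A = 1/(1 − 0.2133) = 1.271.

1.271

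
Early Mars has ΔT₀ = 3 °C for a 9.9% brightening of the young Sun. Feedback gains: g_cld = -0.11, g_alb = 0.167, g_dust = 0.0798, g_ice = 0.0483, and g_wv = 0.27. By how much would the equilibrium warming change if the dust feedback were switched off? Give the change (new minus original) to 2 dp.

Original: g = 0.4551, ΔT = 3/(1−0.4551) = 5.5056 °C.
Without dust: g' = 0.3753, ΔT' = 3/(1−0.3753) = 4.8023 °C.
Change = 4.8023 − 5.5056 = -0.70 °C.

-0.70 °C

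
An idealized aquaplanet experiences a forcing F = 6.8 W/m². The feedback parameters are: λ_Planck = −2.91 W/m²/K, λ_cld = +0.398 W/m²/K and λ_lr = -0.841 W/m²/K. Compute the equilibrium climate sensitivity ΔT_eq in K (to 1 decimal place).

Net feedback parameter λ = (−2.91) + (+0.398) + (-0.841) = -3.353 W/m²/K.
ΔT = −F/λ = −6.8/(-3.353) = 2.0 K.

2.0 K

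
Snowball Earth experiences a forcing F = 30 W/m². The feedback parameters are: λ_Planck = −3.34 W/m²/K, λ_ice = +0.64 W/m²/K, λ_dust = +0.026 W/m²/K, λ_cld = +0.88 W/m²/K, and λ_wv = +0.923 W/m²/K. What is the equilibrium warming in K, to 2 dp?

Net feedback parameter λ = (−3.34) + (+0.64) + (+0.026) + (+0.88) + (+0.923) = -0.871 W/m²/K.
ΔT = −F/λ = −30/(-0.871) = 34.44 K.

34.44 K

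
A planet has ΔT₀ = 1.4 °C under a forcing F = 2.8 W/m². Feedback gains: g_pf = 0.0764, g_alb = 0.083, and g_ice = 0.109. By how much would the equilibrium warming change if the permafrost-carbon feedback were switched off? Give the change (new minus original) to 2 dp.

Original: g = 0.2684, ΔT = 1.4/(1−0.2684) = 1.9136 °C.
Without permafrost-carbon: g' = 0.192, ΔT' = 1.4/(1−0.192) = 1.7327 °C.
Change = 1.7327 − 1.9136 = -0.18 °C.

-0.18 °C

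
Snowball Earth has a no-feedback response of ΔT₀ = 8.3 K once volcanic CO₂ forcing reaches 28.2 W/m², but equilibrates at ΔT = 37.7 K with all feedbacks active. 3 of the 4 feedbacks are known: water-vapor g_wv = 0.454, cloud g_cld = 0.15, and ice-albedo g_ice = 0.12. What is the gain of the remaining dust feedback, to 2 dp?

Amplification A = ΔT/ΔT₀ = 37.7/8.3 = 4.542.
Total gain g = 1 − 1/A = 1 − 1/4.542 = 0.7798.
Known gains sum to 0.454 + 0.15 + 0.12 = 0.724.
g_dust = 0.7798 − 0.724 = 0.06.

0.06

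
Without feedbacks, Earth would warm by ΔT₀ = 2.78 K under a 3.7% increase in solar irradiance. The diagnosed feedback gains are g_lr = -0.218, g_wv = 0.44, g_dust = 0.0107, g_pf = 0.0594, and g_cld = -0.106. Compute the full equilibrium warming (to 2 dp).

3.42 K

Total gain g = -0.218 + 0.44 + 0.0107 + 0.0594 − 0.106 = 0.1861.
Amplification A = 1/(1 − 0.1861) = 1.229.
ΔT = 2.78 × 1.229 = 3.42 K.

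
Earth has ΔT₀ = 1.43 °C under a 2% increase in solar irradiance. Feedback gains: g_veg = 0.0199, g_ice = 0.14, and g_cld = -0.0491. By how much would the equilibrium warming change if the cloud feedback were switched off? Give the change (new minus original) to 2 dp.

0.09 °C

Original: g = 0.1108, ΔT = 1.43/(1−0.1108) = 1.6082 °C.
Without cloud: g' = 0.1599, ΔT' = 1.43/(1−0.1599) = 1.7022 °C.
Change = 1.7022 − 1.6082 = 0.09 °C.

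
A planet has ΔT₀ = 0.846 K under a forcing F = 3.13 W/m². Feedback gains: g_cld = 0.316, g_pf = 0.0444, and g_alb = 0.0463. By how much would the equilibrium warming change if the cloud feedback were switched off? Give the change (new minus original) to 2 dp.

Original: g = 0.4067, ΔT = 0.846/(1−0.4067) = 1.4259 K.
Without cloud: g' = 0.0907, ΔT' = 0.846/(1−0.0907) = 0.9304 K.
Change = 0.9304 − 1.4259 = -0.50 K.

-0.50 K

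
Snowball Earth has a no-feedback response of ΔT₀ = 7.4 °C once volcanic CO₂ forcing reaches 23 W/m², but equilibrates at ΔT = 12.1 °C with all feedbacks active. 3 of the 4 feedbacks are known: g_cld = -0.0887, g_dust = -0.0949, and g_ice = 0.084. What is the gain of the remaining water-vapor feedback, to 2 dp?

0.49

Amplification A = ΔT/ΔT₀ = 12.1/7.4 = 1.635.
Total gain g = 1 − 1/A = 1 − 1/1.635 = 0.3884.
Known gains sum to -0.0887 − 0.0949 + 0.084 = -0.0996.
g_wv = 0.3884 + 0.0996 = 0.49.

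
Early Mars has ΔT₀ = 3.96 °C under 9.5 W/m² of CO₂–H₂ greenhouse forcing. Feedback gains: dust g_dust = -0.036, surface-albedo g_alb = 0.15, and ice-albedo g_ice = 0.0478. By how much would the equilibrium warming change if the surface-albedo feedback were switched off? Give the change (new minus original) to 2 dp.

-0.72 °C

Original: g = 0.1618, ΔT = 3.96/(1−0.1618) = 4.7244 °C.
Without surface-albedo: g' = 0.0118, ΔT' = 3.96/(1−0.0118) = 4.0073 °C.
Change = 4.0073 − 4.7244 = -0.72 °C.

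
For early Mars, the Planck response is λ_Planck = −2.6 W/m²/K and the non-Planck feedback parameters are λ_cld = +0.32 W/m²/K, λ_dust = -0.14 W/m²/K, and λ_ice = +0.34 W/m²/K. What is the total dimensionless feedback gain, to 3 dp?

Convert to gains: g_cld = 0.32/2.6 = 0.1231; g_dust = -0.14/2.6 = -0.05385; g_ice = 0.34/2.6 = 0.1308.
Total gain g = 0.20005.

0.200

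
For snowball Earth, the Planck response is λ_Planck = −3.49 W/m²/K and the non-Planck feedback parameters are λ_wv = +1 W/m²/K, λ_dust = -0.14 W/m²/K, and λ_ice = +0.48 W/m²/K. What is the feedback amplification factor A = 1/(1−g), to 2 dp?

Convert to gains: g_wv = 1/3.49 = 0.2865; g_dust = -0.14/3.49 = -0.04011; g_ice = 0.48/3.49 = 0.1375.
Total gain g = 0.38389.
A = 1/(1 − 0.38389) = 1.62.

1.62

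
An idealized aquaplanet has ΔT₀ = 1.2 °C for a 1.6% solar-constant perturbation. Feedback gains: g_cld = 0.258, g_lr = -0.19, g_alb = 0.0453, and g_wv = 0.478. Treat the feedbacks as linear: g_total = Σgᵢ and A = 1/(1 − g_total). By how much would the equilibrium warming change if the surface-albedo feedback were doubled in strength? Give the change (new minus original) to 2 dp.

Original: g = 0.5913, ΔT = 1.2/(1−0.5913) = 2.9361 °C.
With doubled surface-albedo: g' = 0.6366, ΔT' = 1.2/(1−0.6366) = 3.3021 °C.
Change = 3.3021 − 2.9361 = 0.37 °C.

0.37 °C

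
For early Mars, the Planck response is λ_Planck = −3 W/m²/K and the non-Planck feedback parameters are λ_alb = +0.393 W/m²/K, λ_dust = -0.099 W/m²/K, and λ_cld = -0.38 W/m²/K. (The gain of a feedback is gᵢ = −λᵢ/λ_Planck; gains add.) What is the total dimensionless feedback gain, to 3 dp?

-0.029

Convert to gains: g_alb = 0.393/3 = 0.131; g_dust = -0.099/3 = -0.033; g_cld = -0.38/3 = -0.1267.
Total gain g = -0.0287.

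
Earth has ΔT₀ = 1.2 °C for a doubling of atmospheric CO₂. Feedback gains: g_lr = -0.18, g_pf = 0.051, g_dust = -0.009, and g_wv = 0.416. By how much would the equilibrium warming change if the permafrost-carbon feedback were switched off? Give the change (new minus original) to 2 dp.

-0.11 °C

Original: g = 0.278, ΔT = 1.2/(1−0.278) = 1.6620 °C.
Without permafrost-carbon: g' = 0.227, ΔT' = 1.2/(1−0.227) = 1.5524 °C.
Change = 1.5524 − 1.6620 = -0.11 °C.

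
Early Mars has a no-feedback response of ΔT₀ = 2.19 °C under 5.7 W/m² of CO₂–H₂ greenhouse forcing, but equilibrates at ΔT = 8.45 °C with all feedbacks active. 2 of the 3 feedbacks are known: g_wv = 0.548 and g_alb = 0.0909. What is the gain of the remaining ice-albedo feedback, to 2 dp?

0.10

Amplification A = ΔT/ΔT₀ = 8.45/2.19 = 3.858.
Total gain g = 1 − 1/A = 1 − 1/3.858 = 0.7408.
Known gains sum to 0.548 + 0.0909 = 0.6389.
g_ice = 0.7408 − 0.6389 = 0.10.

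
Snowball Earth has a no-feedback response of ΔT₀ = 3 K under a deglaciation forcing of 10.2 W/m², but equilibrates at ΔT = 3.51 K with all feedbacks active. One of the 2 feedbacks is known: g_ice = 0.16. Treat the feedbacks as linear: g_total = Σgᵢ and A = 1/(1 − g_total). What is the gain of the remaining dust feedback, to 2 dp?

Amplification A = ΔT/ΔT₀ = 3.51/3 = 1.17.
Total gain g = 1 − 1/A = 1 − 1/1.17 = 0.1453.
The known gain is 0.16.
g_dust = 0.1453 − 0.16 = -0.01.

-0.01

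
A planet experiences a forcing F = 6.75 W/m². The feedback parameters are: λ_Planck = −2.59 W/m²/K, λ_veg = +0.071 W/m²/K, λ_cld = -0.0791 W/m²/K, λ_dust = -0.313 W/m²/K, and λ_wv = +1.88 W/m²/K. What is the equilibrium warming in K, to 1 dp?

6.5 K

Net feedback parameter λ = (−2.59) + (+0.071) + (-0.0791) + (-0.313) + (+1.88) = -1.0311 W/m²/K.
ΔT = −F/λ = −6.75/(-1.0311) = 6.5 K.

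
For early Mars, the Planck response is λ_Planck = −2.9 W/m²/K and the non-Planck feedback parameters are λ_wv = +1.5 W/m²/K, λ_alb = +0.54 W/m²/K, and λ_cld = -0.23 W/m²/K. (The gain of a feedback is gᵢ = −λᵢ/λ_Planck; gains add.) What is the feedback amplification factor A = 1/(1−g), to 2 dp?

Convert to gains: g_wv = 1.5/2.9 = 0.5172; g_alb = 0.54/2.9 = 0.1862; g_cld = -0.23/2.9 = -0.07931.
Total gain g = 0.62409.
A = 1/(1 − 0.62409) = 2.66.

2.66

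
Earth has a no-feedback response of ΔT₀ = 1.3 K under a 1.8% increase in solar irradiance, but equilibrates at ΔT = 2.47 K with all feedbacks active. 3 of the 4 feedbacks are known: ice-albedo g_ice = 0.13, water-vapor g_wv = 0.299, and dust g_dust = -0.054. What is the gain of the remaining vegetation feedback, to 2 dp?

0.10

Amplification A = ΔT/ΔT₀ = 2.47/1.3 = 1.9.
Total gain g = 1 − 1/A = 1 − 1/1.9 = 0.4737.
Known gains sum to 0.13 + 0.299 − 0.054 = 0.375.
g_veg = 0.4737 − 0.375 = 0.10.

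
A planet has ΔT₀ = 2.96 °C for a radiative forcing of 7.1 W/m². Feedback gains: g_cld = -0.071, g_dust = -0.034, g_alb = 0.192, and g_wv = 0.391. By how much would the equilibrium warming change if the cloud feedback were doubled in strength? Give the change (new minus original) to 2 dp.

-0.68 °C

Original: g = 0.478, ΔT = 2.96/(1−0.478) = 5.6705 °C.
With doubled cloud: g' = 0.407, ΔT' = 2.96/(1−0.407) = 4.9916 °C.
Change = 4.9916 − 5.6705 = -0.68 °C.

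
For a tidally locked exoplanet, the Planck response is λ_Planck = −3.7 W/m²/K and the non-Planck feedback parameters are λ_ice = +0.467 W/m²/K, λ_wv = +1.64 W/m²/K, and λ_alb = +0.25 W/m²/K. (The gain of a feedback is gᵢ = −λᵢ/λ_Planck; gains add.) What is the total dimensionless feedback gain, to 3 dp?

0.637

Convert to gains: g_ice = 0.467/3.7 = 0.1262; g_wv = 1.64/3.7 = 0.4432; g_alb = 0.25/3.7 = 0.06757.
Total gain g = 0.63697.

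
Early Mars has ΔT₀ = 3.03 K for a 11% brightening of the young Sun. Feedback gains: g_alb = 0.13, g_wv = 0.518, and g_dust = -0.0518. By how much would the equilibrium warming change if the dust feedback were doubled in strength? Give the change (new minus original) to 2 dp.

Original: g = 0.5962, ΔT = 3.03/(1−0.5962) = 7.5037 K.
With doubled dust: g' = 0.5444, ΔT' = 3.03/(1−0.5444) = 6.6506 K.
Change = 6.6506 − 7.5037 = -0.85 K.

-0.85 K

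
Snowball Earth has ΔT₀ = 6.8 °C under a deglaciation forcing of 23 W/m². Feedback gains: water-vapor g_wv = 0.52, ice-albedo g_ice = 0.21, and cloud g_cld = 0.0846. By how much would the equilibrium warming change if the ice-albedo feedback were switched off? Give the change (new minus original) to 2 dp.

Original: g = 0.8146, ΔT = 6.8/(1−0.8146) = 36.6775 °C.
Without ice-albedo: g' = 0.6046, ΔT' = 6.8/(1−0.6046) = 17.1978 °C.
Change = 17.1978 − 36.6775 = -19.48 °C.

-19.48 °C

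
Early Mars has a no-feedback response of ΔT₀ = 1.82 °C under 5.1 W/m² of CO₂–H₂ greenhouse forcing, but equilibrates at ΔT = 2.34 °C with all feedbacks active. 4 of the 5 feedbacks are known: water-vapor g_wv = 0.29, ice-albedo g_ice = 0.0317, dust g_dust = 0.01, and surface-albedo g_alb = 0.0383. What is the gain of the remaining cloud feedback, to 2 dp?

Amplification A = ΔT/ΔT₀ = 2.34/1.82 = 1.286.
Total gain g = 1 − 1/A = 1 − 1/1.286 = 0.2224.
Known gains sum to 0.29 + 0.0317 + 0.01 + 0.0383 = 0.37.
g_cld = 0.2224 − 0.37 = -0.15.

-0.15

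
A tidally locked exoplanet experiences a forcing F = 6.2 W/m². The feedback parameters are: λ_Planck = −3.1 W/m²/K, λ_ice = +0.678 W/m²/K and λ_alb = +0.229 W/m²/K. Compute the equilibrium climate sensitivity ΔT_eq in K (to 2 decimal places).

2.83 K

Net feedback parameter λ = (−3.1) + (+0.678) + (+0.229) = -2.193 W/m²/K.
ΔT = −F/λ = −6.2/(-2.193) = 2.83 K.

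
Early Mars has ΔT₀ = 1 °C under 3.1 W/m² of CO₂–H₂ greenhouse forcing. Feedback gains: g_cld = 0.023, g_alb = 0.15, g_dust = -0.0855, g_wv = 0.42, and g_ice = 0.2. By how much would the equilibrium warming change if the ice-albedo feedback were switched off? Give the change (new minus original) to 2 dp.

Original: g = 0.7075, ΔT = 1/(1−0.7075) = 3.4188 °C.
Without ice-albedo: g' = 0.5075, ΔT' = 1/(1−0.5075) = 2.0305 °C.
Change = 2.0305 − 3.4188 = -1.39 °C.

-1.39 °C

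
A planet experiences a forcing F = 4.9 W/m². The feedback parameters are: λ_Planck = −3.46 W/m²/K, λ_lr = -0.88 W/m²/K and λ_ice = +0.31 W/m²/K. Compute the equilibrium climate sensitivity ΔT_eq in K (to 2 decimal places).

Net feedback parameter λ = (−3.46) + (-0.88) + (+0.31) = -4.03 W/m²/K.
ΔT = −F/λ = −4.9/(-4.03) = 1.22 K.

1.22 K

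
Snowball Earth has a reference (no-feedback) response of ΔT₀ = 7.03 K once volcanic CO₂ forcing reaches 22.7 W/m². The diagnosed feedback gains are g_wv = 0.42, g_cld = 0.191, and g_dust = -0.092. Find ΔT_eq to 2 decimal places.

Total gain g = 0.42 + 0.191 − 0.092 = 0.519.
Amplification A = 1/(1 − 0.519) = 2.079.
ΔT = 7.03 × 2.079 = 14.62 K.

14.62 K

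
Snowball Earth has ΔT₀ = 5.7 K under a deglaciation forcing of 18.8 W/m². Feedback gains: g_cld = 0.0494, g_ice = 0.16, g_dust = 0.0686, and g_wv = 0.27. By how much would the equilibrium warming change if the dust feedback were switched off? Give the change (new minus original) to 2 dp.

Original: g = 0.548, ΔT = 5.7/(1−0.548) = 12.6106 K.
Without dust: g' = 0.4794, ΔT' = 5.7/(1−0.4794) = 10.9489 K.
Change = 10.9489 − 12.6106 = -1.66 K.

-1.66 K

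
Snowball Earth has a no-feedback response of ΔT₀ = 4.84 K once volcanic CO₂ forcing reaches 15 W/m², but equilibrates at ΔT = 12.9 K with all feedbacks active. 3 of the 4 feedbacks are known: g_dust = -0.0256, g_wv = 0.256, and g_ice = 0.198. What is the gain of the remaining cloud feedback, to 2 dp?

Amplification A = ΔT/ΔT₀ = 12.9/4.84 = 2.665.
Total gain g = 1 − 1/A = 1 − 1/2.665 = 0.6248.
Known gains sum to -0.0256 + 0.256 + 0.198 = 0.4284.
g_cld = 0.6248 − 0.4284 = 0.20.

0.20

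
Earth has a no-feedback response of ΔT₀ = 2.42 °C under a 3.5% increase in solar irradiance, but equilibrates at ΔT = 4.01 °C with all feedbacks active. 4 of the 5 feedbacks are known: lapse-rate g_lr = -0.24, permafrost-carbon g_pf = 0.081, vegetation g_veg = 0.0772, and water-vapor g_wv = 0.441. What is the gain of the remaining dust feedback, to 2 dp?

Amplification A = ΔT/ΔT₀ = 4.01/2.42 = 1.657.
Total gain g = 1 − 1/A = 1 − 1/1.657 = 0.3965.
Known gains sum to -0.24 + 0.081 + 0.0772 + 0.441 = 0.3592.
g_dust = 0.3965 − 0.3592 = 0.04.

0.04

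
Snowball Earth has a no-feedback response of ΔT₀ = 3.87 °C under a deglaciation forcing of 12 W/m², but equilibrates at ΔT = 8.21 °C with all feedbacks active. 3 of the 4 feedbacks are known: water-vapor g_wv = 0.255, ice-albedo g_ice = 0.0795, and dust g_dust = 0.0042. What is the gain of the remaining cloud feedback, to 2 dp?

0.19

Amplification A = ΔT/ΔT₀ = 8.21/3.87 = 2.121.
Total gain g = 1 − 1/A = 1 − 1/2.121 = 0.5285.
Known gains sum to 0.255 + 0.0795 + 0.0042 = 0.3387.
g_cld = 0.5285 − 0.3387 = 0.19.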